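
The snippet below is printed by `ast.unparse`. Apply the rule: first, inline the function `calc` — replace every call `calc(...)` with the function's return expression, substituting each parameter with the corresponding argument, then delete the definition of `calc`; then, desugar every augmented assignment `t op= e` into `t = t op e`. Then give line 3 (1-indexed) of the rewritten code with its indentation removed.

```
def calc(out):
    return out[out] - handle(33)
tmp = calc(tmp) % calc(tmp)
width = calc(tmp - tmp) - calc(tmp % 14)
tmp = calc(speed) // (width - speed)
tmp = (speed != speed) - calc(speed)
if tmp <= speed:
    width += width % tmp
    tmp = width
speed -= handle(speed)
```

Transformed code:
tmp = (tmp[tmp] - handle(33)) % (tmp[tmp] - handle(33))
width = (tmp - tmp)[tmp - tmp] - handle(33) - ((tmp % 14)[tmp % 14] - handle(33))
tmp = (speed[speed] - handle(33)) // (width - speed)
tmp = (speed != speed) - (speed[speed] - handle(33))
if tmp <= speed:
    width = width + width % tmp
    tmp = width
speed = speed - handle(speed)

tmp = (speed[speed] - handle(33)) // (width - speed)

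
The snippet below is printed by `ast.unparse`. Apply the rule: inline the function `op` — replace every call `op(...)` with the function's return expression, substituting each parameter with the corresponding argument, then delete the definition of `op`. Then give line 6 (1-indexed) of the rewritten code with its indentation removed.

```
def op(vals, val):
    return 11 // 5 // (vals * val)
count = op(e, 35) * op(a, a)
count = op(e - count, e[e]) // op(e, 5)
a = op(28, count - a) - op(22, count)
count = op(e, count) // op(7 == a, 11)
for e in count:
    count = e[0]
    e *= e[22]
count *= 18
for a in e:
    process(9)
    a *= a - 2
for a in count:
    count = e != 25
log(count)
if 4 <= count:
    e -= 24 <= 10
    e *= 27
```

Transformed code:
count = 11 // 5 // (e * 35) * (11 // 5 // (a * a))
count = 11 // 5 // ((e - count) * e[e]) // (11 // 5 // (e * 5))
a = 11 // 5 // (28 * (count - a)) - 11 // 5 // (22 * count)
count = 11 // 5 // (e * count) // (11 // 5 // ((7 == a) * 11))
for e in count:
    count = e[0]
    e *= e[22]
count *= 18
for a in e:
    process(9)
    a *= a - 2
for a in count:
    count = e != 25
log(count)
if 4 <= count:
    e -= 24 <= 10
    e *= 27

count = e[0]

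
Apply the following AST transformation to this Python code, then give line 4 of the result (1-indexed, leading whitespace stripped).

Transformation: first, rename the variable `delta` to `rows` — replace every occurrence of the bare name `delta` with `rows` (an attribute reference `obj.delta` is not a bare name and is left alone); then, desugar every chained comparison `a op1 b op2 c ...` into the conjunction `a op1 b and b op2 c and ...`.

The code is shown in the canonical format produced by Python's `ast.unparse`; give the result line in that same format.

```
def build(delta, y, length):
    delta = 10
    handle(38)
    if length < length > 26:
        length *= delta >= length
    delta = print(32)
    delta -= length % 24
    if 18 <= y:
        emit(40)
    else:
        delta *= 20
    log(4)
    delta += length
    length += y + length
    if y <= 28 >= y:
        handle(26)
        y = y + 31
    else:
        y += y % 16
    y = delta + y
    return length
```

Transformed code:
def build(rows, y, length):
    rows = 10
    handle(38)
    if length < length and length > 26:
        length *= rows >= length
    rows = print(32)
    rows -= length % 24
    if 18 <= y:
        emit(40)
    else:
        rows *= 20
    log(4)
    rows += length
    length += y + length
    if y <= 28 and 28 >= y:
        handle(26)
        y = y + 31
    else:
        y += y % 16
    y = rows + y
    return length

if length < length and length > 26:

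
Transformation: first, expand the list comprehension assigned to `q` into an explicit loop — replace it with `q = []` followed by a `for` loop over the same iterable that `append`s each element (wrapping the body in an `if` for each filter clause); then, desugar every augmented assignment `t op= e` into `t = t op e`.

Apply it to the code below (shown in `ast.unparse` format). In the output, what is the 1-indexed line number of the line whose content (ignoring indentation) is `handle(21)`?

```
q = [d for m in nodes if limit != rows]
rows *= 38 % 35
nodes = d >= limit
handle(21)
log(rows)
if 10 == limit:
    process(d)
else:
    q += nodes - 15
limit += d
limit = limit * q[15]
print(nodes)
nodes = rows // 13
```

Transformed code:
q = []
for m in nodes:
    if limit != rows:
        q.append(d)
rows = rows * (38 % 35)
nodes = d >= limit
handle(21)
log(rows)
if 10 == limit:
    process(d)
else:
    q = q + (nodes - 15)
limit = limit + d
limit = limit * q[15]
print(nodes)
nodes = rows // 13

7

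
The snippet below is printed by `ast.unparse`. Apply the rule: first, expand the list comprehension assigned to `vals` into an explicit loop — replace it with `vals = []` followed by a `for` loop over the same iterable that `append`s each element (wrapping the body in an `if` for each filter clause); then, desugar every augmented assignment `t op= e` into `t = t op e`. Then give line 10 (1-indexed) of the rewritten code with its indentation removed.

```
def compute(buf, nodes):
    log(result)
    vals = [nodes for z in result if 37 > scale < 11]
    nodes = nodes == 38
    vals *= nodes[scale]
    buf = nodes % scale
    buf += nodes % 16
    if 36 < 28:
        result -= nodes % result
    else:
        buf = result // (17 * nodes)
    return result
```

Transformed code:
def compute(buf, nodes):
    log(result)
    vals = []
    for z in result:
        if 37 > scale < 11:
            vals.append(nodes)
    nodes = nodes == 38
    vals = vals * nodes[scale]
    buf = nodes % scale
    buf = buf + nodes % 16
    if 36 < 28:
        result = result - nodes % result
    else:
        buf = result // (17 * nodes)
    return result

buf = buf + nodes % 16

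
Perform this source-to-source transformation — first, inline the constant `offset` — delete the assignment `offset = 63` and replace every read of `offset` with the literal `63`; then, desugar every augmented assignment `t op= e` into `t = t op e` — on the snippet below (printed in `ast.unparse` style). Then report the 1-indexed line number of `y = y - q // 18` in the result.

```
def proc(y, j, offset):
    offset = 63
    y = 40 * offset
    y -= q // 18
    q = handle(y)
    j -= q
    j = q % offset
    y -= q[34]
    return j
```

Transformed code:
def proc(y, j, offset):
    y = 40 * 63
    y = y - q // 18
    q = handle(y)
    j = j - q
    j = q % 63
    y = y - q[34]
    return j

3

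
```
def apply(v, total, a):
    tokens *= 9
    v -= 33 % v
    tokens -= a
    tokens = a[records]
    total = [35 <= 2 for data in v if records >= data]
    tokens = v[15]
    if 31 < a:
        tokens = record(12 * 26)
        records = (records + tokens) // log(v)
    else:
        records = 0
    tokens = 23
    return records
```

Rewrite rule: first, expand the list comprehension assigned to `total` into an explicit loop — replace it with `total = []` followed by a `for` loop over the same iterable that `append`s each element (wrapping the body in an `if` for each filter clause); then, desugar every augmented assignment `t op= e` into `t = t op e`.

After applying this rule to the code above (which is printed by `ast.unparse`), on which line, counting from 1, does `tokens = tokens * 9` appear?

2

Transformed code:
def apply(v, total, a):
    tokens = tokens * 9
    v = v - 33 % v
    tokens = tokens - a
    tokens = a[records]
    total = []
    for data in v:
        if records >= data:
            total.append(35 <= 2)
    tokens = v[15]
    if 31 < a:
        tokens = record(12 * 26)
        records = (records + tokens) // log(v)
    else:
        records = 0
    tokens = 23
    return records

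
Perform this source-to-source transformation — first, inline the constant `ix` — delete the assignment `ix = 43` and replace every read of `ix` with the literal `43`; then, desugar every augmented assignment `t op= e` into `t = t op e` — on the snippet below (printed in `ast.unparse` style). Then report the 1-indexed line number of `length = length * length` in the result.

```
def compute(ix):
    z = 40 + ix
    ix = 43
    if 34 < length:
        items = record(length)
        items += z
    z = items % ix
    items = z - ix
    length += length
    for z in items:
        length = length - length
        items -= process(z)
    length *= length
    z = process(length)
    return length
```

Transformed code:
def compute(ix):
    z = 40 + 43
    if 34 < length:
        items = record(length)
        items = items + z
    z = items % 43
    items = z - 43
    length = length + length
    for z in items:
        length = length - length
        items = items - process(z)
    length = length * length
    z = process(length)
    return length

12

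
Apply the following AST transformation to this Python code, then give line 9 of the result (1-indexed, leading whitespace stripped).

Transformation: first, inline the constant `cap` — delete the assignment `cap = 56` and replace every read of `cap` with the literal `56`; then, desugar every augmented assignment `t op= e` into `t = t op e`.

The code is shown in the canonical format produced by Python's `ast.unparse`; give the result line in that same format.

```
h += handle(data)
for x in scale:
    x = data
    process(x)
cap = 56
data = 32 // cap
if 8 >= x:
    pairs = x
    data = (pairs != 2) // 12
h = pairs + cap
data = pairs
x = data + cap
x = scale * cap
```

h = pairs + 56

Transformed code:
h = h + handle(data)
for x in scale:
    x = data
    process(x)
data = 32 // 56
if 8 >= x:
    pairs = x
    data = (pairs != 2) // 12
h = pairs + 56
data = pairs
x = data + 56
x = scale * 56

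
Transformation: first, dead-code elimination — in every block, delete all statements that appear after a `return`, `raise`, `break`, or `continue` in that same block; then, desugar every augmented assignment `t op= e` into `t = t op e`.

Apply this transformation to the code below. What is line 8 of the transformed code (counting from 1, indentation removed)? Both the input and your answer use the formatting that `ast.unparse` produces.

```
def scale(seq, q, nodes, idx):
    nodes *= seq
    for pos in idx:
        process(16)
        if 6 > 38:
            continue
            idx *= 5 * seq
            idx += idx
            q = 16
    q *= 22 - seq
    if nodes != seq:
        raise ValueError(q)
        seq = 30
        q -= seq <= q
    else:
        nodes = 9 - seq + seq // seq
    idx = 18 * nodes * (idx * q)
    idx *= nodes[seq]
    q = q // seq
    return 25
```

Transformed code:
def scale(seq, q, nodes, idx):
    nodes = nodes * seq
    for pos in idx:
        process(16)
        if 6 > 38:
            continue
    q = q * (22 - seq)
    if nodes != seq:
        raise ValueError(q)
    else:
        nodes = 9 - seq + seq // seq
    idx = 18 * nodes * (idx * q)
    idx = idx * nodes[seq]
    q = q // seq
    return 25

if nodes != seq:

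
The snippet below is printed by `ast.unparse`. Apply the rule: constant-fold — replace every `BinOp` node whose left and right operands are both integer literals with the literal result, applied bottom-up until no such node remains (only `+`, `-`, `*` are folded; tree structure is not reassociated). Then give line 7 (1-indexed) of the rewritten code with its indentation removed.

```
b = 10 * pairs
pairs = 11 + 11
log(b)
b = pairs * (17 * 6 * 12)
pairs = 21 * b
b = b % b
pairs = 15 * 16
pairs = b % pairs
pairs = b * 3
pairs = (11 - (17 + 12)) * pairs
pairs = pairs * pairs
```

Transformed code:
b = 10 * pairs
pairs = 22
log(b)
b = pairs * 1224
pairs = 21 * b
b = b % b
pairs = 240
pairs = b % pairs
pairs = b * 3
pairs = -18 * pairs
pairs = pairs * pairs

pairs = 240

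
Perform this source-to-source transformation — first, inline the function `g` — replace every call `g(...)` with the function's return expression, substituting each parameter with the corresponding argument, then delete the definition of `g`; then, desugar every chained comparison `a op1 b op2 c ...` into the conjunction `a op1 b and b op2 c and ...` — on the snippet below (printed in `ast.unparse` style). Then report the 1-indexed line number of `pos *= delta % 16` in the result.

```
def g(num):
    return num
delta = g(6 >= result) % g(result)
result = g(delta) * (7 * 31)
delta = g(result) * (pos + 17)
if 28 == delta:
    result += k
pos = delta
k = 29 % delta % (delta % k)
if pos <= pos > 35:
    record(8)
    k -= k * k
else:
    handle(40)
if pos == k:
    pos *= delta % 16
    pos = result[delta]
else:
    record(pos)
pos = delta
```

14

Transformed code:
delta = (6 >= result) % result
result = delta * (7 * 31)
delta = result * (pos + 17)
if 28 == delta:
    result += k
pos = delta
k = 29 % delta % (delta % k)
if pos <= pos and pos > 35:
    record(8)
    k -= k * k
else:
    handle(40)
if pos == k:
    pos *= delta % 16
    pos = result[delta]
else:
    record(pos)
pos = delta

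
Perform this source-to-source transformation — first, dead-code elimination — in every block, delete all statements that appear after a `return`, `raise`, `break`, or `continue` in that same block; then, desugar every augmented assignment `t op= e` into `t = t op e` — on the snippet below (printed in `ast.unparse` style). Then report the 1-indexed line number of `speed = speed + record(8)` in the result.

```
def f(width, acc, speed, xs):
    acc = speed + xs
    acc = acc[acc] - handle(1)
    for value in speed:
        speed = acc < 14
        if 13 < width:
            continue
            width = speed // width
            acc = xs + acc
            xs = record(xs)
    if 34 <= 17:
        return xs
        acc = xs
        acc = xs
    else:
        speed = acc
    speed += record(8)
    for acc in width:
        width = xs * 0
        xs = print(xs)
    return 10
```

Transformed code:
def f(width, acc, speed, xs):
    acc = speed + xs
    acc = acc[acc] - handle(1)
    for value in speed:
        speed = acc < 14
        if 13 < width:
            continue
    if 34 <= 17:
        return xs
    else:
        speed = acc
    speed = speed + record(8)
    for acc in width:
        width = xs * 0
        xs = print(xs)
    return 10

12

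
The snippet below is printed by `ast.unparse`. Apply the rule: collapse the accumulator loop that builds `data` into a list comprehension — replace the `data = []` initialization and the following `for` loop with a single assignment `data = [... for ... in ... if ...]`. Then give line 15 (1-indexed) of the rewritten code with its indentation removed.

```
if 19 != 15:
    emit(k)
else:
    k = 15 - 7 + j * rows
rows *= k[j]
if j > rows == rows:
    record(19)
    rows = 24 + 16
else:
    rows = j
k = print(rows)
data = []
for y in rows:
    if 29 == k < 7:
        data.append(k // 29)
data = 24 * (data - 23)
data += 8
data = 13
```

Transformed code:
if 19 != 15:
    emit(k)
else:
    k = 15 - 7 + j * rows
rows *= k[j]
if j > rows == rows:
    record(19)
    rows = 24 + 16
else:
    rows = j
k = print(rows)
data = [k // 29 for y in rows if 29 == k < 7]
data = 24 * (data - 23)
data += 8
data = 13

data = 13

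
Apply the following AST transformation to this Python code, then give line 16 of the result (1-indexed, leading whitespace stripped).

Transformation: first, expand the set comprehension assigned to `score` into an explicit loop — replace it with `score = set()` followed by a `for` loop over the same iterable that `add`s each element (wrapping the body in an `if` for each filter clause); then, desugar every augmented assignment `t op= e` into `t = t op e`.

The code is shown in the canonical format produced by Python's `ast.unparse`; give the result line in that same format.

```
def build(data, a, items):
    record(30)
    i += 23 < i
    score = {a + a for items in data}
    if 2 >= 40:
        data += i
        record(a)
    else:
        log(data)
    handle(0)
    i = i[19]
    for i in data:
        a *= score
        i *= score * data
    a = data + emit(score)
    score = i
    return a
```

i = i * (score * data)

Transformed code:
def build(data, a, items):
    record(30)
    i = i + (23 < i)
    score = set()
    for items in data:
        score.add(a + a)
    if 2 >= 40:
        data = data + i
        record(a)
    else:
        log(data)
    handle(0)
    i = i[19]
    for i in data:
        a = a * score
        i = i * (score * data)
    a = data + emit(score)
    score = i
    return a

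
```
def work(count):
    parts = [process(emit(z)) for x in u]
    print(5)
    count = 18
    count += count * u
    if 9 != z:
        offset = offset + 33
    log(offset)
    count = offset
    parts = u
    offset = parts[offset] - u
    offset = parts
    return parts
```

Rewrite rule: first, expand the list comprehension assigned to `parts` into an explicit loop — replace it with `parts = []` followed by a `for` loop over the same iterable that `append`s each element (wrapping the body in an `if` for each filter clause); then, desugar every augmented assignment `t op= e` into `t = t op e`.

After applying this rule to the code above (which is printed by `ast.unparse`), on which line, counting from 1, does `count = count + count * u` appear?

Transformed code:
def work(count):
    parts = []
    for x in u:
        parts.append(process(emit(z)))
    print(5)
    count = 18
    count = count + count * u
    if 9 != z:
        offset = offset + 33
    log(offset)
    count = offset
    parts = u
    offset = parts[offset] - u
    offset = parts
    return parts

7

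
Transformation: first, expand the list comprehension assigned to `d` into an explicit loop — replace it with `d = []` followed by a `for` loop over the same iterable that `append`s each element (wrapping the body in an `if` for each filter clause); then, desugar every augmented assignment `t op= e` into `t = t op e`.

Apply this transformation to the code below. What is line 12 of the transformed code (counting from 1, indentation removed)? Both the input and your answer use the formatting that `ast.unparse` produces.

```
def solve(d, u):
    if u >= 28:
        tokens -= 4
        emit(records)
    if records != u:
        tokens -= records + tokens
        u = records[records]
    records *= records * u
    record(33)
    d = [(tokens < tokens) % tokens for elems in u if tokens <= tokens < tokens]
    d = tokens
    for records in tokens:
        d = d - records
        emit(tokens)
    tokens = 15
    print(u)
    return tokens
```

if tokens <= tokens < tokens:

Transformed code:
def solve(d, u):
    if u >= 28:
        tokens = tokens - 4
        emit(records)
    if records != u:
        tokens = tokens - (records + tokens)
        u = records[records]
    records = records * (records * u)
    record(33)
    d = []
    for elems in u:
        if tokens <= tokens < tokens:
            d.append((tokens < tokens) % tokens)
    d = tokens
    for records in tokens:
        d = d - records
        emit(tokens)
    tokens = 15
    print(u)
    return tokens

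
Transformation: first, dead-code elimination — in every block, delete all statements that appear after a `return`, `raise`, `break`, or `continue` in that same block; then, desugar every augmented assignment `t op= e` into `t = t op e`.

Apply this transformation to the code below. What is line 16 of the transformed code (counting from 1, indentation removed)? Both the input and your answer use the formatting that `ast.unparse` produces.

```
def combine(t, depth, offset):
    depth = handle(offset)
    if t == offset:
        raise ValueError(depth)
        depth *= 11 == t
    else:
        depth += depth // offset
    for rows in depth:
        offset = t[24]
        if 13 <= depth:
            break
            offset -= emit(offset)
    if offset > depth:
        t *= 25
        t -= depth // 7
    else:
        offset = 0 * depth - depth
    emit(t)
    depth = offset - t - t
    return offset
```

Transformed code:
def combine(t, depth, offset):
    depth = handle(offset)
    if t == offset:
        raise ValueError(depth)
    else:
        depth = depth + depth // offset
    for rows in depth:
        offset = t[24]
        if 13 <= depth:
            break
    if offset > depth:
        t = t * 25
        t = t - depth // 7
    else:
        offset = 0 * depth - depth
    emit(t)
    depth = offset - t - t
    return offset

emit(t)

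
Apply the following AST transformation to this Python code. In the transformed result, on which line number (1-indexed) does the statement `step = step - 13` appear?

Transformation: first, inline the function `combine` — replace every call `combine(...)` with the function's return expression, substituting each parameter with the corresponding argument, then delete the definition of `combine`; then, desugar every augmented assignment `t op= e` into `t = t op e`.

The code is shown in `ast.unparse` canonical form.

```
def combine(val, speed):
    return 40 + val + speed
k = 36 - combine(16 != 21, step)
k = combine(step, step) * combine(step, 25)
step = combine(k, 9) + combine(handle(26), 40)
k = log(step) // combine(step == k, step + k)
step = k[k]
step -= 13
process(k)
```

6

Transformed code:
k = 36 - (40 + (16 != 21) + step)
k = (40 + step + step) * (40 + step + 25)
step = 40 + k + 9 + (40 + handle(26) + 40)
k = log(step) // (40 + (step == k) + (step + k))
step = k[k]
step = step - 13
process(k)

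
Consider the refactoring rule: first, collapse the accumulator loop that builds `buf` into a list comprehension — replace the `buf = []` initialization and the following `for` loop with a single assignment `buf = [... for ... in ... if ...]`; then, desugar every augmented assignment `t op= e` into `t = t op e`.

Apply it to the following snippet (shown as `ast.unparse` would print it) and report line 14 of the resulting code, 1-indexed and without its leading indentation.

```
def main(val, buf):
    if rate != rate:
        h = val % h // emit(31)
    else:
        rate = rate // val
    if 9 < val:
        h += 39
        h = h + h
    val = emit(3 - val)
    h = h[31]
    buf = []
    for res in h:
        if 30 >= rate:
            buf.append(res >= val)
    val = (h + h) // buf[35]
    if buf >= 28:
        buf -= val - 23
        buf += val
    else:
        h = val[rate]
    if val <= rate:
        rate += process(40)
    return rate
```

buf = buf - (val - 23)

Transformed code:
def main(val, buf):
    if rate != rate:
        h = val % h // emit(31)
    else:
        rate = rate // val
    if 9 < val:
        h = h + 39
        h = h + h
    val = emit(3 - val)
    h = h[31]
    buf = [res >= val for res in h if 30 >= rate]
    val = (h + h) // buf[35]
    if buf >= 28:
        buf = buf - (val - 23)
        buf = buf + val
    else:
        h = val[rate]
    if val <= rate:
        rate = rate + process(40)
    return rate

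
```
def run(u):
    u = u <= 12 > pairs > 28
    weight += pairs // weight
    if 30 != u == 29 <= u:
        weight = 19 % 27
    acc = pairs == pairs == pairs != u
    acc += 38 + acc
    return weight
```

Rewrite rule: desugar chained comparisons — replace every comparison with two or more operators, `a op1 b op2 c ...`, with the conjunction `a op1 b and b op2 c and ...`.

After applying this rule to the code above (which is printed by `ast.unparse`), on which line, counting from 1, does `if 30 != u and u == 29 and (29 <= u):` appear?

4

Transformed code:
def run(u):
    u = u <= 12 and 12 > pairs and (pairs > 28)
    weight += pairs // weight
    if 30 != u and u == 29 and (29 <= u):
        weight = 19 % 27
    acc = pairs == pairs and pairs == pairs and (pairs != u)
    acc += 38 + acc
    return weight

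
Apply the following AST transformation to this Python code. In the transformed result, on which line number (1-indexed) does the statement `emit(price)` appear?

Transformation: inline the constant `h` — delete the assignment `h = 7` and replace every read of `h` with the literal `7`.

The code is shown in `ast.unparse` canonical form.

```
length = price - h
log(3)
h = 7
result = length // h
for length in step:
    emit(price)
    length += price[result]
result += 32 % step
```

Transformed code:
length = price - 7
log(3)
result = length // 7
for length in step:
    emit(price)
    length += price[result]
result += 32 % step

5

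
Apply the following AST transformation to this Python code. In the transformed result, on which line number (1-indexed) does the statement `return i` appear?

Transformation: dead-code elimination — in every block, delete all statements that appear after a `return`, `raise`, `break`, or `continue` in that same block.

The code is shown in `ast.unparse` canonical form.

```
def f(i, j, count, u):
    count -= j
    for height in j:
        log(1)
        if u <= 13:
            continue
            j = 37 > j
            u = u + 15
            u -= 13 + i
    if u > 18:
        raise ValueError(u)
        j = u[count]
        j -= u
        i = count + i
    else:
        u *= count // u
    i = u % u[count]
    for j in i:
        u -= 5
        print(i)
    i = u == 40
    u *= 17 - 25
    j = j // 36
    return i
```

18

Transformed code:
def f(i, j, count, u):
    count -= j
    for height in j:
        log(1)
        if u <= 13:
            continue
    if u > 18:
        raise ValueError(u)
    else:
        u *= count // u
    i = u % u[count]
    for j in i:
        u -= 5
        print(i)
    i = u == 40
    u *= 17 - 25
    j = j // 36
    return i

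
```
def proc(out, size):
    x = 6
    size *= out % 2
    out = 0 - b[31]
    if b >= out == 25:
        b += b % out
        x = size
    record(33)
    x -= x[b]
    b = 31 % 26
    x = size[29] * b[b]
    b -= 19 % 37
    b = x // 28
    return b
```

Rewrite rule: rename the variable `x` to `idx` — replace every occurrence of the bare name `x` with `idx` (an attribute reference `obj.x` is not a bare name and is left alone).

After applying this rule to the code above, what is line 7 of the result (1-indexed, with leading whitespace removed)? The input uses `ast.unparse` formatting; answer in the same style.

Transformed code:
def proc(out, size):
    idx = 6
    size *= out % 2
    out = 0 - b[31]
    if b >= out == 25:
        b += b % out
        idx = size
    record(33)
    idx -= idx[b]
    b = 31 % 26
    idx = size[29] * b[b]
    b -= 19 % 37
    b = idx // 28
    return b

idx = size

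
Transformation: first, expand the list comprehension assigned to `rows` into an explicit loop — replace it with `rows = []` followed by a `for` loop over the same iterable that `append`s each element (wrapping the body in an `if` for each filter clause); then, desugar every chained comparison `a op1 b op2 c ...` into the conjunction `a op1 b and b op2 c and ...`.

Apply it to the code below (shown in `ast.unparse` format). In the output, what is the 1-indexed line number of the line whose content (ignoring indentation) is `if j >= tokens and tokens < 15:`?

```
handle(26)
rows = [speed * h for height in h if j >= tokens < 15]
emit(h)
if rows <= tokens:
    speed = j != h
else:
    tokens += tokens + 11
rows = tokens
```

4

Transformed code:
handle(26)
rows = []
for height in h:
    if j >= tokens and tokens < 15:
        rows.append(speed * h)
emit(h)
if rows <= tokens:
    speed = j != h
else:
    tokens += tokens + 11
rows = tokens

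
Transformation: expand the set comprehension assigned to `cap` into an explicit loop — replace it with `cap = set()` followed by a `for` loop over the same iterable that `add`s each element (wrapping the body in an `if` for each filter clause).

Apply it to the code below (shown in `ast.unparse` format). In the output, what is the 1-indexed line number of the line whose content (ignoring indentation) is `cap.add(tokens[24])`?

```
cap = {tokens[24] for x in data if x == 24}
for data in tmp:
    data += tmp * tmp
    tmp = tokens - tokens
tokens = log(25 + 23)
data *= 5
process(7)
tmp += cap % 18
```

Transformed code:
cap = set()
for x in data:
    if x == 24:
        cap.add(tokens[24])
for data in tmp:
    data += tmp * tmp
    tmp = tokens - tokens
tokens = log(25 + 23)
data *= 5
process(7)
tmp += cap % 18

4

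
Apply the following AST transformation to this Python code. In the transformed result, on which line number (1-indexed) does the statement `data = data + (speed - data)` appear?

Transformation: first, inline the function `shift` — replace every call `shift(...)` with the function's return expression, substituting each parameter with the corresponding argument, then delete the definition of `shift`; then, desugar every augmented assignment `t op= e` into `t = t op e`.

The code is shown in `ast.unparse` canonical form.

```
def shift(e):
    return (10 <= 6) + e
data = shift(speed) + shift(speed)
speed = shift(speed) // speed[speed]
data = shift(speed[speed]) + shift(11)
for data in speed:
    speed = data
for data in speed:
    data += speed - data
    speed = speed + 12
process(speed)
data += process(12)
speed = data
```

7

Transformed code:
data = (10 <= 6) + speed + ((10 <= 6) + speed)
speed = ((10 <= 6) + speed) // speed[speed]
data = (10 <= 6) + speed[speed] + ((10 <= 6) + 11)
for data in speed:
    speed = data
for data in speed:
    data = data + (speed - data)
    speed = speed + 12
process(speed)
data = data + process(12)
speed = data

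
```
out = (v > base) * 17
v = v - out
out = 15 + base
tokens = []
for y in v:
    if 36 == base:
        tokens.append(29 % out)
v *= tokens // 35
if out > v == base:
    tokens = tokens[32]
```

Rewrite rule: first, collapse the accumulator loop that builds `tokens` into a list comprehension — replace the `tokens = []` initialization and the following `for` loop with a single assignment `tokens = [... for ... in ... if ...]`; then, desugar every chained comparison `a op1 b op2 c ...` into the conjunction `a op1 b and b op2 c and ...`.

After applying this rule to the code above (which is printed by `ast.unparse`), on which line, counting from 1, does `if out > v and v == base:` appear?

6

Transformed code:
out = (v > base) * 17
v = v - out
out = 15 + base
tokens = [29 % out for y in v if 36 == base]
v *= tokens // 35
if out > v and v == base:
    tokens = tokens[32]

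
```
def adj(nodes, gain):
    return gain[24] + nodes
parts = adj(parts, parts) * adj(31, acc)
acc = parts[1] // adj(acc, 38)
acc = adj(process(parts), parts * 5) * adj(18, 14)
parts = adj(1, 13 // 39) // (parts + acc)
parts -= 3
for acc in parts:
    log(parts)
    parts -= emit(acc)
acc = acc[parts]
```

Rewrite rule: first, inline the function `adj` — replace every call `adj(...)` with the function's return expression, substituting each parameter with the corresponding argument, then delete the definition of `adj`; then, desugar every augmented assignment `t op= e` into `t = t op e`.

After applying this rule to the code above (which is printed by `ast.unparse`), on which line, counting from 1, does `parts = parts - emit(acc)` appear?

Transformed code:
parts = (parts[24] + parts) * (acc[24] + 31)
acc = parts[1] // (38[24] + acc)
acc = ((parts * 5)[24] + process(parts)) * (14[24] + 18)
parts = ((13 // 39)[24] + 1) // (parts + acc)
parts = parts - 3
for acc in parts:
    log(parts)
    parts = parts - emit(acc)
acc = acc[parts]

8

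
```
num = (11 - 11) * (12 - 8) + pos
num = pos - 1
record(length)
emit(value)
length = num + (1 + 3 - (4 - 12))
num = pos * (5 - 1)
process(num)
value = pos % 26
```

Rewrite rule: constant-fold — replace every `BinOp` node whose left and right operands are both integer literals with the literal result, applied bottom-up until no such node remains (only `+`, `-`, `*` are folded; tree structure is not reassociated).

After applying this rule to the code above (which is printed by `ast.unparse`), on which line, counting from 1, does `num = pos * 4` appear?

6

Transformed code:
num = 0 + pos
num = pos - 1
record(length)
emit(value)
length = num + 12
num = pos * 4
process(num)
value = pos % 26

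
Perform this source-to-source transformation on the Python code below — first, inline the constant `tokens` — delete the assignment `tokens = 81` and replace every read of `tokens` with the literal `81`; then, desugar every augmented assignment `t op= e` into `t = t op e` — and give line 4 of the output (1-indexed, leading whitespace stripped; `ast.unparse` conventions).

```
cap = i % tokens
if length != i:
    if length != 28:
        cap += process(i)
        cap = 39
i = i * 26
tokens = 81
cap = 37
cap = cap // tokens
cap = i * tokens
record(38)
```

Transformed code:
cap = i % 81
if length != i:
    if length != 28:
        cap = cap + process(i)
        cap = 39
i = i * 26
cap = 37
cap = cap // 81
cap = i * 81
record(38)

cap = cap + process(i)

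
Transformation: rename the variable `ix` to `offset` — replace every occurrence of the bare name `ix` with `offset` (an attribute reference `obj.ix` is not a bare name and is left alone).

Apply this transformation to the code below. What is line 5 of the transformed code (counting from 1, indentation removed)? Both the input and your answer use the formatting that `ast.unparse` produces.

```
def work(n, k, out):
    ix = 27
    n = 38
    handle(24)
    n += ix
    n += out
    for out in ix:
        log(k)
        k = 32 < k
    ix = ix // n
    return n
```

Transformed code:
def work(n, k, out):
    offset = 27
    n = 38
    handle(24)
    n += offset
    n += out
    for out in offset:
        log(k)
        k = 32 < k
    offset = offset // n
    return n

n += offset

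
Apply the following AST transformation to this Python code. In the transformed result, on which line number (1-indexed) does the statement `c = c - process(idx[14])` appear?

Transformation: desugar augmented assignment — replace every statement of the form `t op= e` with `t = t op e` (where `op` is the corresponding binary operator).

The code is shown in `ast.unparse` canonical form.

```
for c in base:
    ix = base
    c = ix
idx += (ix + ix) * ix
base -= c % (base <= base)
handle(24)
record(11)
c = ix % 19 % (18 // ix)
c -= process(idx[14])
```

9

Transformed code:
for c in base:
    ix = base
    c = ix
idx = idx + (ix + ix) * ix
base = base - c % (base <= base)
handle(24)
record(11)
c = ix % 19 % (18 // ix)
c = c - process(idx[14])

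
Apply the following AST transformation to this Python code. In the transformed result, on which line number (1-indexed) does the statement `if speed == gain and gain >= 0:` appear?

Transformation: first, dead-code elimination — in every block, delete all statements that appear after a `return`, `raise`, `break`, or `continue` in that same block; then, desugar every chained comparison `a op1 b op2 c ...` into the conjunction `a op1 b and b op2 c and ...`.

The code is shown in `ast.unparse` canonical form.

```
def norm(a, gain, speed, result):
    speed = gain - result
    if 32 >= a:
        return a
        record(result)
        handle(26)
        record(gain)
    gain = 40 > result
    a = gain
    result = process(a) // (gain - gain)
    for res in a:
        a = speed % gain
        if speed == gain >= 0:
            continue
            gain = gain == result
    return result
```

Transformed code:
def norm(a, gain, speed, result):
    speed = gain - result
    if 32 >= a:
        return a
    gain = 40 > result
    a = gain
    result = process(a) // (gain - gain)
    for res in a:
        a = speed % gain
        if speed == gain and gain >= 0:
            continue
    return result

10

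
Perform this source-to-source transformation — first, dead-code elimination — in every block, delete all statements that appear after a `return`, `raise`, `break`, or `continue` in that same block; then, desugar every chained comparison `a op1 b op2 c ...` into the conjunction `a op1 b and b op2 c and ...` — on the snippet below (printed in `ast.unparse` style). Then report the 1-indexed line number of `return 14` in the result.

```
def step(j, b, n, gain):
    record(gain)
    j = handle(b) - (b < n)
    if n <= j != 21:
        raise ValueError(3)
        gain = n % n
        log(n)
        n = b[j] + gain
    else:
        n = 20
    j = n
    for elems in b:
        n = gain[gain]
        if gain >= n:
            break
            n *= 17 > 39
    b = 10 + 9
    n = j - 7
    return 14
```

Transformed code:
def step(j, b, n, gain):
    record(gain)
    j = handle(b) - (b < n)
    if n <= j and j != 21:
        raise ValueError(3)
    else:
        n = 20
    j = n
    for elems in b:
        n = gain[gain]
        if gain >= n:
            break
    b = 10 + 9
    n = j - 7
    return 14

15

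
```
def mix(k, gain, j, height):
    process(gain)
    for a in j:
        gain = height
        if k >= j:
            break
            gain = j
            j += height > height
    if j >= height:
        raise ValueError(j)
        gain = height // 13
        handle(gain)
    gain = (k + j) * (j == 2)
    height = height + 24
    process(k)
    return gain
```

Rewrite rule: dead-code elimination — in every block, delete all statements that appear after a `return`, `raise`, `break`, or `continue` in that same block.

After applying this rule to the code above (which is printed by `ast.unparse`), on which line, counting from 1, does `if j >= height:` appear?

Transformed code:
def mix(k, gain, j, height):
    process(gain)
    for a in j:
        gain = height
        if k >= j:
            break
    if j >= height:
        raise ValueError(j)
    gain = (k + j) * (j == 2)
    height = height + 24
    process(k)
    return gain

7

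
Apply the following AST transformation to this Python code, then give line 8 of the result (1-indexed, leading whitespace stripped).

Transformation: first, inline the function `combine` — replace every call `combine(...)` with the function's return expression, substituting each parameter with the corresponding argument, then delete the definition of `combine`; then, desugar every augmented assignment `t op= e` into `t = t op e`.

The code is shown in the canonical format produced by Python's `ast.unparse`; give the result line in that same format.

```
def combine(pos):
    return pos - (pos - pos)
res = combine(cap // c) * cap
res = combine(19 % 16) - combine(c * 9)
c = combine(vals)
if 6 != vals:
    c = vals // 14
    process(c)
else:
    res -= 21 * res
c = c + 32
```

res = res - 21 * res

Transformed code:
res = (cap // c - (cap // c - cap // c)) * cap
res = 19 % 16 - (19 % 16 - 19 % 16) - (c * 9 - (c * 9 - c * 9))
c = vals - (vals - vals)
if 6 != vals:
    c = vals // 14
    process(c)
else:
    res = res - 21 * res
c = c + 32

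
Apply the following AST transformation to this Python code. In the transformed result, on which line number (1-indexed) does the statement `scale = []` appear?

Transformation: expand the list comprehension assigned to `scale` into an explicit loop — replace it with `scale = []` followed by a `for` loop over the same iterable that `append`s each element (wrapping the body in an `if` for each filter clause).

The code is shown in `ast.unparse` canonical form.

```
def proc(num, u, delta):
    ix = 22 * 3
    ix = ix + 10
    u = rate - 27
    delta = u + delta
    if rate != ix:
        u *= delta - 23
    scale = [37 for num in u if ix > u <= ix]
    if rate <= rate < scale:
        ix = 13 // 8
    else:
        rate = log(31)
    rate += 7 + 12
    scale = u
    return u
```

8

Transformed code:
def proc(num, u, delta):
    ix = 22 * 3
    ix = ix + 10
    u = rate - 27
    delta = u + delta
    if rate != ix:
        u *= delta - 23
    scale = []
    for num in u:
        if ix > u <= ix:
            scale.append(37)
    if rate <= rate < scale:
        ix = 13 // 8
    else:
        rate = log(31)
    rate += 7 + 12
    scale = u
    return u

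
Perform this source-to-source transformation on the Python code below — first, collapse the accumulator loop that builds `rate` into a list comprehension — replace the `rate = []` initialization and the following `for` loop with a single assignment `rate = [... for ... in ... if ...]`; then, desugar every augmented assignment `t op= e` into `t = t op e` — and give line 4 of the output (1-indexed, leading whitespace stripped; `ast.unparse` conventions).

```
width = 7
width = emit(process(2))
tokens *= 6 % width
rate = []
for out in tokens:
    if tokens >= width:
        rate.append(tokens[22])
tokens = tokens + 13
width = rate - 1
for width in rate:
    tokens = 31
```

rate = [tokens[22] for out in tokens if tokens >= width]

Transformed code:
width = 7
width = emit(process(2))
tokens = tokens * (6 % width)
rate = [tokens[22] for out in tokens if tokens >= width]
tokens = tokens + 13
width = rate - 1
for width in rate:
    tokens = 31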